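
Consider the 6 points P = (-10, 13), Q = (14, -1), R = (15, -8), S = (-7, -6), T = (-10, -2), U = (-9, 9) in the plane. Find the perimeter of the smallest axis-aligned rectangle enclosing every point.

Width = max x − min x = 15 − (-10) = 25.
Height = max y − min y = 13 − (-8) = 21.
Perimeter = 2(25 + 21) = 92.

92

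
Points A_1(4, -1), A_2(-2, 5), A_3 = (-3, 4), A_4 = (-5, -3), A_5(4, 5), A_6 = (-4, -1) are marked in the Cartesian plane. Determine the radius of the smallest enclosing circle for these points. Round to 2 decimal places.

6.02

By Welzl's lemma the MEC is supported by two points (diametrically opposite) or three points (on a circumcircle).
The farthest pair is A_4–A_5 with squared distance 145. The circle on this segment as diameter has centre (-0.5, 1) and r² = 145/4 = 36.25.
Check A_1: distance² to centre = 24.25 ≤ 36.25, so it lies inside.
All remaining points lie in this disk, and no smaller disk contains both endpoints, so this is the minimum enclosing circle.
r = √(36.25) ≈ 6.02.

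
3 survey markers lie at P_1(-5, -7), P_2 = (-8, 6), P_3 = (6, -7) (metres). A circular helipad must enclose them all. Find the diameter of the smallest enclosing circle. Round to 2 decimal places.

Side lengths²: P_1P_2² = 178, P_1P_3² = 121, P_2P_3² = 365.
Since P_2P_3² = 365 ≥ 178 + 121 = 299, the angle opposite P_2P_3 is not acute, so the smallest enclosing circle has P_2P_3 as diameter.
Centre = midpoint of P_2P_3 = (-1, -0.5), r² = 365/4 = 91.25.
Diameter = 2r = 2√(91.25) ≈ 19.10.

19.10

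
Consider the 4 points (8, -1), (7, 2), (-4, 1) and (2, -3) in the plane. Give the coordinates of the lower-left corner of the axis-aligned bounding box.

(-4, -3)

x-range [-4, 8], y-range [-3, 2].
The lower-left corner is (-4, -3).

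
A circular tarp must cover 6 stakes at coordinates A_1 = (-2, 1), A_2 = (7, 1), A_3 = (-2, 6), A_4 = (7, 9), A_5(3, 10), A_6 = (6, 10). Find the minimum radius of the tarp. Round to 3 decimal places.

The minimum enclosing circle is determined by three boundary points: A_1, A_2, A_6.
Their circumcentre is (2.5, 91/18) with r² = 5945/162.
The farthest remaining point A_4 is at distance² 5801/162 ≤ 5945/162.
r = √(5945/162) ≈ 6.058.

6.058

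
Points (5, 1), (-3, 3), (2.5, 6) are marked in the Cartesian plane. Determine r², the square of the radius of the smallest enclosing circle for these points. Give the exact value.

Call the three points A, B, C in the order given.
Side lengths²: AB² = 68, AC² = 31.25, BC² = 39.25.
Since AB² = 68 < 39.25 + 31.25 = 70.5, the triangle is acute, so the smallest enclosing circle is the circumcircle.
Circumcentre = (29/28, 15/7), r² = 13345/784.

13345/784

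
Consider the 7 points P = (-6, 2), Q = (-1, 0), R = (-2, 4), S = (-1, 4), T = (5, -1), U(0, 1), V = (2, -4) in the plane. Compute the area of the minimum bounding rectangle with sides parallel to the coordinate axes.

88

x ranges over [-6, 5], width 11.
y ranges over [-4, 4], height 8.
Area = 11 × 8 = 88.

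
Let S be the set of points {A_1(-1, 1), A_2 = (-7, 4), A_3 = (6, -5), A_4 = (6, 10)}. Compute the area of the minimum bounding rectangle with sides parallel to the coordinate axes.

195

x ranges over [-7, 6], width 13.
y ranges over [-5, 10], height 15.
Area = 13 × 15 = 195.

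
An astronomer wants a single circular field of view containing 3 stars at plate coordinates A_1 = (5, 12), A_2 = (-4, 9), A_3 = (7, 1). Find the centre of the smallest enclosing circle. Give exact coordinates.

(29/14, 81/14)

Side lengths²: A_1A_2² = 90, A_1A_3² = 125, A_2A_3² = 185.
Since A_2A_3² = 185 < 125 + 90 = 215, the triangle is acute, so the smallest enclosing circle is the circumcircle.
Circumcentre = (29/14, 81/14), r² = 4625/98.
Centre = (29/14, 81/14).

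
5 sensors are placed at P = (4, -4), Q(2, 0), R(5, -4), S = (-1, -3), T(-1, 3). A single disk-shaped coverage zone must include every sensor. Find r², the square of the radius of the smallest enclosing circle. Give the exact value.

21.25

A smallest enclosing disk is always determined by at most three of the input points on its boundary.
The farthest pair is R–T with squared distance 85. The circle on this segment as diameter has centre (2, -0.5) and r² = 85/4 = 21.25.
Check P: distance² to centre = 16.25 ≤ 21.25, so it lies inside.
All remaining points lie in this disk, and no smaller disk contains both endpoints, so this is the minimum enclosing circle.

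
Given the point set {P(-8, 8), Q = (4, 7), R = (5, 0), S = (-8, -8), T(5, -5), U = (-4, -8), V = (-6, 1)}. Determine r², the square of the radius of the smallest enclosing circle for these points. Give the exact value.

A smallest enclosing disk is always determined by at most three of the input points on its boundary.
The minimum enclosing circle is determined by three boundary points: P, Q, S.
Their circumcentre is (-2.625, 0) with r² = 92.890625.
The farthest remaining point T is at distance² 83.140625 ≤ 92.890625.

92.890625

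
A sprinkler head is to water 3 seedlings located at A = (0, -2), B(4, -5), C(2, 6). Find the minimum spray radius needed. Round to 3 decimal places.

Side lengths²: AB² = 25, AC² = 68, BC² = 125.
Since BC² = 125 ≥ 68 + 25 = 93, the angle opposite BC is not acute, so the smallest enclosing circle has BC as diameter.
Centre = midpoint of BC = (3, 0.5), r² = 125/4 = 31.25.
r = √(31.25) ≈ 5.590.

5.590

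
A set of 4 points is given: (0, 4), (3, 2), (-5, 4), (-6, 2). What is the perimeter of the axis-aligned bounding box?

Width = max x − min x = 3 − (-6) = 9.
Height = max y − min y = 4 − 2 = 2.
Perimeter = 2(9 + 2) = 22.

22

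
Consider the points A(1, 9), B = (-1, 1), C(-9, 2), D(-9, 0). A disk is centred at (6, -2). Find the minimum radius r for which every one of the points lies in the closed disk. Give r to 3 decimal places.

The required radius is the distance from (6, -2) to the farthest point.
Squared distances: 146, 58, 241, 229.
Maximum is 241, attained at C.
r = √241 ≈ 15.524.

15.524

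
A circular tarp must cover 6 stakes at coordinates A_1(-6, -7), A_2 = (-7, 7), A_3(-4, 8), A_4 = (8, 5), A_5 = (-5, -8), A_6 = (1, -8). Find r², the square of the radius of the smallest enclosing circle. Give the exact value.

A smallest enclosing disk is always determined by at most three of the input points on its boundary.
The minimum enclosing circle is determined by three boundary points: A_2, A_4, A_5.
Their circumcentre is (-9/34, 9/34) with r² = 52441/578.
The farthest remaining point A_1 is at distance² 49517/578 ≤ 52441/578.

52441/578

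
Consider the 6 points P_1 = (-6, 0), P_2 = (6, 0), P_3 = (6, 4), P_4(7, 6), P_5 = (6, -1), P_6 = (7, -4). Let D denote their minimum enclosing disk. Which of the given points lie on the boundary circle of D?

P_1, P_4, P_6

By Welzl's lemma the MEC is supported by two points (diametrically opposite) or three points (on a circumcircle).
The minimum enclosing circle is determined by three boundary points: P_1, P_4, P_6.
Their circumcentre is (37/26, 1) with r² = 37925/676.
The farthest remaining point P_3 is at distance² 20245/676 ≤ 37925/676.
The points at distance exactly r from the centre are P_1, P_4, P_6 — 3 points.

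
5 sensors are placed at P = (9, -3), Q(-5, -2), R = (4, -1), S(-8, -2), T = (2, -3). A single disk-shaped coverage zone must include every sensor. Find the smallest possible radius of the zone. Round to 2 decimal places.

A smallest enclosing disk is always determined by at most three of the input points on its boundary.
The farthest pair is P–S with squared distance 290. The circle on this segment as diameter has centre (0.5, -2.5) and r² = 290/4 = 72.5.
Check Q: distance² to centre = 30.5 ≤ 72.5, so it lies inside.
All remaining points lie in this disk, and no smaller disk contains both endpoints, so this is the minimum enclosing circle.
r = √(72.5) ≈ 8.51.

8.51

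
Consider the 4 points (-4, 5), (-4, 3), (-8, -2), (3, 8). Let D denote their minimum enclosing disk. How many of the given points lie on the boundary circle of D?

The farthest pair is (-8, -2)–(3, 8) with squared distance 221. The circle on this segment as diameter has centre (-2.5, 3) and r² = 221/4 = 55.25.
Check (-4, 5): distance² to centre = 6.25 ≤ 55.25, so it lies inside.
All remaining points lie in this disk, and no smaller disk contains both endpoints, so this is the minimum enclosing circle.
The points at distance exactly r from the centre are (-8, -2), (3, 8) — 2 points.

2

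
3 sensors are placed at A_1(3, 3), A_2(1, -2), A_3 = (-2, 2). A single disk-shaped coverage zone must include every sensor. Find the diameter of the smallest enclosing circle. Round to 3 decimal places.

5.969

Side lengths²: A_1A_2² = 29, A_1A_3² = 26, A_2A_3² = 25.
Since A_1A_2² = 29 < 26 + 25 = 51, the triangle is acute, so the smallest enclosing circle is the circumcircle.
Circumcentre = (37/46, 45/46), r² = 9425/1058.
Diameter = 2r = 2√(9425/1058) ≈ 5.969.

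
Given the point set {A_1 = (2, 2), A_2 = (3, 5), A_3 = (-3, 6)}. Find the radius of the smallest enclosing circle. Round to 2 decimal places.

3.24

Side lengths²: A_1A_2² = 10, A_1A_3² = 41, A_2A_3² = 37.
Since A_1A_3² = 41 < 37 + 10 = 47, the triangle is acute, so the smallest enclosing circle is the circumcircle.
Circumcentre = (-7/38, 167/38), r² = 7585/722.
r = √(7585/722) ≈ 3.24.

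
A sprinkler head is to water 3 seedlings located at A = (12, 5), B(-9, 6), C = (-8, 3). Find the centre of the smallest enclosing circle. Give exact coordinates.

(1.5, 5.5)

Side lengths²: AB² = 442, AC² = 404, BC² = 10.
Since AB² = 442 ≥ 404 + 10 = 414, the angle opposite AB is not acute, so the smallest enclosing circle has AB as diameter.
Centre = midpoint of AB = (1.5, 5.5), r² = 442/4 = 110.5.
Centre = (1.5, 5.5).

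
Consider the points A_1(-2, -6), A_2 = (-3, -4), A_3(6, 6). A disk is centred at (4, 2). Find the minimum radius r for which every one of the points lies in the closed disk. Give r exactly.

The required radius is the distance from (4, 2) to the farthest point.
Squared distances: 100, 85, 20.
Maximum is 100, attained at A_1.
r = √100 = 10.

10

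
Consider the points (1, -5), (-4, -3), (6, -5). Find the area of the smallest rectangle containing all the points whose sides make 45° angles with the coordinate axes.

In coordinates u = x + y, v = x − y the rectangle is axis-aligned; the map (x,y)→(u,v) scales areas by 2.
u-values: -4, -7, 1; range = 1 − (-7) = 8.
v-values: 6, -1, 11; range = 11 − (-1) = 12.
Area = (8 × 12) / 2 = 48.

48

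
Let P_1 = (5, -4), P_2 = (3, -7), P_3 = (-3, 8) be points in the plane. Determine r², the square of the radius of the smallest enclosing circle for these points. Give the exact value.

Side lengths²: P_1P_2² = 13, P_1P_3² = 208, P_2P_3² = 261.
Since P_2P_3² = 261 ≥ 208 + 13 = 221, the angle opposite P_2P_3 is not acute, so the smallest enclosing circle has P_2P_3 as diameter.
Centre = midpoint of P_2P_3 = (0, 0.5), r² = 261/4 = 65.25.

65.25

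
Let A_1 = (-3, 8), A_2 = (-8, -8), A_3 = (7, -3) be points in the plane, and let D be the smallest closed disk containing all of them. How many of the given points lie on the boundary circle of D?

Side lengths²: A_1A_2² = 281, A_1A_3² = 221, A_2A_3² = 250.
Since A_1A_2² = 281 < 250 + 221 = 471, the triangle is acute, so the smallest enclosing circle is the circumcircle.
Circumcentre = (-169/86, -95/86), r² = 310505/3698.
The points at distance exactly r from the centre are A_1, A_2, A_3 — 3 points.

3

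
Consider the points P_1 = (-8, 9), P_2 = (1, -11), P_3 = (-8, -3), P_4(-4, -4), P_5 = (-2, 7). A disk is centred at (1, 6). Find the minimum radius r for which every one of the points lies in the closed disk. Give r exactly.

The required radius is the distance from (1, 6) to the farthest point.
Squared distances: 90, 289, 162, 125, 10.
Maximum is 289, attained at P_2.
r = √289 = 17.

17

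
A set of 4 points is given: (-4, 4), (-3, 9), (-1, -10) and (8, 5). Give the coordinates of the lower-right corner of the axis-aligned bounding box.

(8, -10)

x-range [-4, 8], y-range [-10, 9].
The lower-right corner is (8, -10).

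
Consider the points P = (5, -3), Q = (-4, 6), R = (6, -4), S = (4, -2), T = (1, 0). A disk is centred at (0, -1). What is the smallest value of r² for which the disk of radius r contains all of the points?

The required radius is the distance from (0, -1) to the farthest point.
Squared distances: 29, 65, 45, 17, 2.
Maximum is 65, attained at Q.

65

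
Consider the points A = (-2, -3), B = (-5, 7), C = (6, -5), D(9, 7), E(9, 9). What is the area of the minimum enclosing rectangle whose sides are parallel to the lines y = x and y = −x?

264.5

In coordinates u = x + y, v = x − y the rectangle is axis-aligned; the map (x,y)→(u,v) scales areas by 2.
u-values: -5, 2, 1, 16, 18; range = 18 − (-5) = 23.
v-values: 1, -12, 11, 2, 0; range = 11 − (-12) = 23.
Area = (23 × 23) / 2 = 264.5.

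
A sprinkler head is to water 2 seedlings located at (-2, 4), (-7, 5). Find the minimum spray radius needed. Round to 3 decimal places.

The smallest circle enclosing two points has them as diameter endpoints.
Centre = midpoint = (-4.5, 4.5); r² = |(-2, 4)−(-7, 5)|²/4 = 26/4 = 6.5.
r = √(6.5) ≈ 2.550.

2.550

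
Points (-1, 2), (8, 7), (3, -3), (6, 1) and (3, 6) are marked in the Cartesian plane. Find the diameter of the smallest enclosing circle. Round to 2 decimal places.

By Welzl's lemma the MEC is supported by two points (diametrically opposite) or three points (on a circumcircle).
The minimum enclosing circle is determined by three boundary points: (-1, 2), (8, 7), (3, -3).
Their circumcentre is (121/26, 63/26) with r² = 10865/338.
The farthest remaining point (3, 6) is at distance² 5249/338 ≤ 10865/338.
Diameter = 2r = 2√(10865/338) ≈ 11.34.

11.34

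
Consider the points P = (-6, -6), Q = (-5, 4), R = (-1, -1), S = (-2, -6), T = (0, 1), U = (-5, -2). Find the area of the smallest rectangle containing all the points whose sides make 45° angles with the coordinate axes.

84.5

In coordinates u = x + y, v = x − y the rectangle is axis-aligned; the map (x,y)→(u,v) scales areas by 2.
u-values: -12, -1, -2, -8, 1, -7; range = 1 − (-12) = 13.
v-values: 0, -9, 0, 4, -1, -3; range = 4 − (-9) = 13.
Area = (13 × 13) / 2 = 84.5.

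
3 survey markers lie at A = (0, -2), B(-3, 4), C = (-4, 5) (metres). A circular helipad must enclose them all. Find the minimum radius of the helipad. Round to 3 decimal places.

Side lengths²: AB² = 45, AC² = 65, BC² = 2.
Since AC² = 65 ≥ 45 + 2 = 47, the angle opposite AC is not acute, so the smallest enclosing circle has AC as diameter.
Centre = midpoint of AC = (-2, 1.5), r² = 65/4 = 16.25.
r = √(16.25) ≈ 4.031.

4.031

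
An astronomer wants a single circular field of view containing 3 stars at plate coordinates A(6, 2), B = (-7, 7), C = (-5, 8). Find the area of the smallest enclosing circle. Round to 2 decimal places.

Side lengths²: AB² = 194, AC² = 157, BC² = 5.
Since AB² = 194 ≥ 157 + 5 = 162, the angle opposite AB is not acute, so the smallest enclosing circle has AB as diameter.
Centre = midpoint of AB = (-0.5, 4.5), r² = 194/4 = 48.5.
Area = π·r² = π·48.5 ≈ 152.37.

152.37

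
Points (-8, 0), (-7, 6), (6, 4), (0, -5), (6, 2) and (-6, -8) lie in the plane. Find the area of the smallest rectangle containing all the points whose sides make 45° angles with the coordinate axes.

216

In coordinates u = x + y, v = x − y the rectangle is axis-aligned; the map (x,y)→(u,v) scales areas by 2.
u-values: -8, -1, 10, -5, 8, -14; range = 10 − (-14) = 24.
v-values: -8, -13, 2, 5, 4, 2; range = 5 − (-13) = 18.
Area = (24 × 18) / 2 = 216.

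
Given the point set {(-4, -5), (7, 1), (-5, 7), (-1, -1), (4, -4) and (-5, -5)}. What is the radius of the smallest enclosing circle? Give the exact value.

The minimum enclosing circle of a finite set is fixed by two of the points (as a diameter) or three (as a circumcircle).
The minimum enclosing circle is determined by three boundary points: (7, 1), (-5, 7), (-5, -5).
Their circumcentre is (-0.5, 1) with r² = 56.25.
The farthest remaining point (-4, -5) is at distance² 48.25 ≤ 56.25.
r = √(56.25) = 7.5.

7.5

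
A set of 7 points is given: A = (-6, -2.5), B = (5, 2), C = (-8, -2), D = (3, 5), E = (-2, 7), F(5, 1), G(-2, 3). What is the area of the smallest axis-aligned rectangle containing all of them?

123.5

x ranges over [-8, 5], width 13.
y ranges over [-2.5, 7], height 9.5.
Area = 13 × 9.5 = 123.5.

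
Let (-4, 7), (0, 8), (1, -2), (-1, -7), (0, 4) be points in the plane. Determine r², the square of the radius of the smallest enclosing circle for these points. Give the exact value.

A smallest enclosing disk is always determined by at most three of the input points on its boundary.
The farthest pair is (0, 8)–(-1, -7) with squared distance 226. The circle on this segment as diameter has centre (-0.5, 0.5) and r² = 226/4 = 56.5.
Check (-4, 7): distance² to centre = 54.5 ≤ 56.5, so it lies inside.
All remaining points lie in this disk, and no smaller disk contains both endpoints, so this is the minimum enclosing circle.

56.5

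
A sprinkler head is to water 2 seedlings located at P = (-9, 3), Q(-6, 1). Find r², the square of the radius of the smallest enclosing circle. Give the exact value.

3.25

The smallest circle enclosing two points has them as diameter endpoints.
Centre = midpoint = (-7.5, 2); r² = |PQ|²/4 = 13/4 = 3.25.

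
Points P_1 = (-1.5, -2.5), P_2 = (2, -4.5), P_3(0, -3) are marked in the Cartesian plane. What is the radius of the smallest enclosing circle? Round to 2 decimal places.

2.02

Side lengths²: P_1P_2² = 16.25, P_1P_3² = 2.5, P_2P_3² = 6.25.
Since P_1P_2² = 16.25 ≥ 6.25 + 2.5 = 8.75, the angle opposite P_1P_2 is not acute, so the smallest enclosing circle has P_1P_2 as diameter.
Centre = midpoint of P_1P_2 = (0.25, -3.5), r² = 16.25/4 = 4.0625.
r = √(4.0625) ≈ 2.02.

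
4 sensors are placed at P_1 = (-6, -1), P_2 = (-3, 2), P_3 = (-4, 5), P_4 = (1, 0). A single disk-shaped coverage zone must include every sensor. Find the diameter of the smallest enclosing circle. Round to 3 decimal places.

7.906

The minimum enclosing circle of a finite set is fixed by two of the points (as a diameter) or three (as a circumcircle).
The minimum enclosing circle is determined by three boundary points: P_1, P_3, P_4.
Their circumcentre is (-2.75, 1.25) with r² = 15.625.
The farthest remaining point P_2 is at distance² 0.625 ≤ 15.625.
Diameter = 2r = 2√(15.625) ≈ 7.906.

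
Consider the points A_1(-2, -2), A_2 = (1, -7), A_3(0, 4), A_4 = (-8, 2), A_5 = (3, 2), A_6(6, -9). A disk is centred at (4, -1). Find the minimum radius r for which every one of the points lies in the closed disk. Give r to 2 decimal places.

12.37

The required radius is the distance from (4, -1) to the farthest point.
Squared distances: 37, 45, 41, 153, 10, 68.
Maximum is 153, attained at A_4.
r = √153 ≈ 12.37.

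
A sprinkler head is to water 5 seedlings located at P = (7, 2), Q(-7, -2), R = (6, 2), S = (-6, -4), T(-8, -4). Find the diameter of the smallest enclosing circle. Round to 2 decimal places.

16.16

By Welzl's lemma the MEC is supported by two points (diametrically opposite) or three points (on a circumcircle).
The farthest pair is P–T with squared distance 261. The circle on this segment as diameter has centre (-0.5, -1) and r² = 261/4 = 65.25.
Check Q: distance² to centre = 43.25 ≤ 65.25, so it lies inside.
All remaining points lie in this disk, and no smaller disk contains both endpoints, so this is the minimum enclosing circle.
Diameter = 2r = 2√(65.25) ≈ 16.16.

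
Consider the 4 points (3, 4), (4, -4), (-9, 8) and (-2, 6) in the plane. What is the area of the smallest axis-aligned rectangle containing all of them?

156

x ranges over [-9, 4], width 13.
y ranges over [-4, 8], height 12.
Area = 13 × 12 = 156.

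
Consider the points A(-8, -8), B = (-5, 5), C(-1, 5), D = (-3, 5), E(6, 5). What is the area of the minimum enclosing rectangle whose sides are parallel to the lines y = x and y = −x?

In coordinates u = x + y, v = x − y the rectangle is axis-aligned; the map (x,y)→(u,v) scales areas by 2.
u-values: -16, 0, 4, 2, 11; range = 11 − (-16) = 27.
v-values: 0, -10, -6, -8, 1; range = 1 − (-10) = 11.
Area = (27 × 11) / 2 = 148.5.

148.5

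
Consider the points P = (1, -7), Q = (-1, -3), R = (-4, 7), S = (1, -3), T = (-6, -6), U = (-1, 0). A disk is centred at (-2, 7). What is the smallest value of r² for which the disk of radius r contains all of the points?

The required radius is the distance from (-2, 7) to the farthest point.
Squared distances: 205, 101, 4, 109, 185, 50.
Maximum is 205, attained at P.

205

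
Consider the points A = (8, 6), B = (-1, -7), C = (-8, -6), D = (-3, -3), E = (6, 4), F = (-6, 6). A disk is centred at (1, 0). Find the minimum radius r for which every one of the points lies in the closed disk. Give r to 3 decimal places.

10.817

The required radius is the distance from (1, 0) to the farthest point.
Squared distances: 85, 53, 117, 25, 41, 85.
Maximum is 117, attained at C.
r = √117 ≈ 10.817.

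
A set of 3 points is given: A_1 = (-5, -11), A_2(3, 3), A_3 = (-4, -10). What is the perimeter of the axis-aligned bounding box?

44

Width = max x − min x = 3 − (-5) = 8.
Height = max y − min y = 3 − (-11) = 14.
Perimeter = 2(8 + 14) = 44.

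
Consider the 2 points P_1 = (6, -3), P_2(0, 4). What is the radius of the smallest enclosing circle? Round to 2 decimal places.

The smallest circle enclosing two points has them as diameter endpoints.
Centre = midpoint = (3, 0.5); r² = |P_1P_2|²/4 = 85/4 = 21.25.
r = √(21.25) ≈ 4.61.

4.61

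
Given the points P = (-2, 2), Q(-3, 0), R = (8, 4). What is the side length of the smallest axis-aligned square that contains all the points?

The bounding box has width 11 and height 4.
An axis-aligned square enclosing the set must have side ≥ max(width, height).
So the minimum side is max(11, 4) = 11.

11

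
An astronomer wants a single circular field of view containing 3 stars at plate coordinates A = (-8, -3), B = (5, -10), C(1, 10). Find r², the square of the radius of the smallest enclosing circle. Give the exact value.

177125/1682

Side lengths²: AB² = 218, AC² = 250, BC² = 416.
Since BC² = 416 < 250 + 218 = 468, the triangle is acute, so the smallest enclosing circle is the circumcircle.
Circumcentre = (109/58, -13/58), r² = 177125/1682.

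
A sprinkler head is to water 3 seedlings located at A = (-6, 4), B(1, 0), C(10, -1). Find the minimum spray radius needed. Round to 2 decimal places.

8.38

Side lengths²: AB² = 65, AC² = 281, BC² = 82.
Since AC² = 281 ≥ 82 + 65 = 147, the angle opposite AC is not acute, so the smallest enclosing circle has AC as diameter.
Centre = midpoint of AC = (2, 1.5), r² = 281/4 = 70.25.
r = √(70.25) ≈ 8.38.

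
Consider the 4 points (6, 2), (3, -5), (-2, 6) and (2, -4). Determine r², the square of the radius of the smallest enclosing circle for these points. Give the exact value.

36.5

By Welzl's lemma the MEC is supported by two points (diametrically opposite) or three points (on a circumcircle).
The farthest pair is (3, -5)–(-2, 6) with squared distance 146. The circle on this segment as diameter has centre (0.5, 0.5) and r² = 146/4 = 36.5.
Check (6, 2): distance² to centre = 32.5 ≤ 36.5, so it lies inside.
All remaining points lie in this disk, and no smaller disk contains both endpoints, so this is the minimum enclosing circle.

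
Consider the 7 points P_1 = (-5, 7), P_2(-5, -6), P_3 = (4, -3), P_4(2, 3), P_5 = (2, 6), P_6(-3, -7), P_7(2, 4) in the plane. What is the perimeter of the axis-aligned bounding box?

Width = max x − min x = 4 − (-5) = 9.
Height = max y − min y = 7 − (-7) = 14.
Perimeter = 2(9 + 14) = 46.

46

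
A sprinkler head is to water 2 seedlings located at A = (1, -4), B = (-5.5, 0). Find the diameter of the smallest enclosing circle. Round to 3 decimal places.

The smallest circle enclosing two points has them as diameter endpoints.
Centre = midpoint = (-2.25, -2); r² = |AB|²/4 = 58.25/4 = 14.5625.
Diameter = 2r = 2√(14.5625) ≈ 7.632.

7.632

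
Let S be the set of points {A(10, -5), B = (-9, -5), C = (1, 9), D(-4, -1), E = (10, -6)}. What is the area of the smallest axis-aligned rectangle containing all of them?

285

x ranges over [-9, 10], width 19.
y ranges over [-6, 9], height 15.
Area = 19 × 15 = 285.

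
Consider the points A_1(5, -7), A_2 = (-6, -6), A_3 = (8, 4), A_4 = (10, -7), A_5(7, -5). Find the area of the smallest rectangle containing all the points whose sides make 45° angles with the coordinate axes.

In coordinates u = x + y, v = x − y the rectangle is axis-aligned; the map (x,y)→(u,v) scales areas by 2.
u-values: -2, -12, 12, 3, 2; range = 12 − (-12) = 24.
v-values: 12, 0, 4, 17, 12; range = 17 − 0 = 17.
Area = (24 × 17) / 2 = 204.

204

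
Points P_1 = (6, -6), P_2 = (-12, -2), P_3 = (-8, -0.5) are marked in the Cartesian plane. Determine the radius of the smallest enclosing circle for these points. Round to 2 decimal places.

9.22

Side lengths²: P_1P_2² = 340, P_1P_3² = 226.25, P_2P_3² = 18.25.
Since P_1P_2² = 340 ≥ 226.25 + 18.25 = 244.5, the angle opposite P_1P_2 is not acute, so the smallest enclosing circle has P_1P_2 as diameter.
Centre = midpoint of P_1P_2 = (-3, -4), r² = 340/4 = 85.
r = √85 ≈ 9.22.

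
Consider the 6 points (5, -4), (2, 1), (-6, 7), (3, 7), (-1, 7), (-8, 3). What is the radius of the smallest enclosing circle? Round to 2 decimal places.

7.78

The farthest pair is (5, -4)–(-6, 7) with squared distance 242. The circle on this segment as diameter has centre (-0.5, 1.5) and r² = 242/4 = 60.5.
Check (2, 1): distance² to centre = 6.5 ≤ 60.5, so it lies inside.
All remaining points lie in this disk, and no smaller disk contains both endpoints, so this is the minimum enclosing circle.
r = √(60.5) ≈ 7.78.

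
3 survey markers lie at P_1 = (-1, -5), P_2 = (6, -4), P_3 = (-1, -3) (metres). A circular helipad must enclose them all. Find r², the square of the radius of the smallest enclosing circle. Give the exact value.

Side lengths²: P_1P_2² = 50, P_1P_3² = 4, P_2P_3² = 50.
Since P_2P_3² = 50 < 50 + 4 = 54, the triangle is acute, so the smallest enclosing circle is the circumcircle.
Circumcentre = (17/7, -4), r² = 625/49.

625/49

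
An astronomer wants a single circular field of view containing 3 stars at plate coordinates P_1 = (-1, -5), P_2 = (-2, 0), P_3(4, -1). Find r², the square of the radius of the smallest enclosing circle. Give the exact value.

Side lengths²: P_1P_2² = 26, P_1P_3² = 41, P_2P_3² = 37.
Since P_1P_3² = 41 < 37 + 26 = 63, the triangle is acute, so the smallest enclosing circle is the circumcircle.
Circumcentre = (43/58, -119/58), r² = 19721/1682.

19721/1682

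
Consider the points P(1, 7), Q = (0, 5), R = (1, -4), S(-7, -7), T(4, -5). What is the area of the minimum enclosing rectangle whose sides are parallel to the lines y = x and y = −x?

In coordinates u = x + y, v = x − y the rectangle is axis-aligned; the map (x,y)→(u,v) scales areas by 2.
u-values: 8, 5, -3, -14, -1; range = 8 − (-14) = 22.
v-values: -6, -5, 5, 0, 9; range = 9 − (-6) = 15.
Area = (22 × 15) / 2 = 165.

165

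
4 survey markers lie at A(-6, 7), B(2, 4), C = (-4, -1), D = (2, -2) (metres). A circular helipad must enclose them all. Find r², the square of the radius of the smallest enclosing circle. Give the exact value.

36.25

The minimum enclosing circle of a finite set is fixed by two of the points (as a diameter) or three (as a circumcircle).
The farthest pair is A–D with squared distance 145. The circle on this segment as diameter has centre (-2, 2.5) and r² = 145/4 = 36.25.
Check B: distance² to centre = 18.25 ≤ 36.25, so it lies inside.
All remaining points lie in this disk, and no smaller disk contains both endpoints, so this is the minimum enclosing circle.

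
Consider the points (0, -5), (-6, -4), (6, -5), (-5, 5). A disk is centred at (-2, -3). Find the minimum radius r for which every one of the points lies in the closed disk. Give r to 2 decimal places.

8.54

The required radius is the distance from (-2, -3) to the farthest point.
Squared distances: 8, 17, 68, 73.
Maximum is 73, attained at (-5, 5).
r = √73 ≈ 8.54.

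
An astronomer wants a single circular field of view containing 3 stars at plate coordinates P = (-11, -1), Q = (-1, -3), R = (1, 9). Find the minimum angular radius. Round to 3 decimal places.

7.814

Side lengths²: PQ² = 104, PR² = 244, QR² = 148.
Since PR² = 244 < 148 + 104 = 252, the triangle is acute, so the smallest enclosing circle is the circumcircle.
Circumcentre = (-150/31, 118/31), r² = 58682/961.
r = √(58682/961) ≈ 7.814.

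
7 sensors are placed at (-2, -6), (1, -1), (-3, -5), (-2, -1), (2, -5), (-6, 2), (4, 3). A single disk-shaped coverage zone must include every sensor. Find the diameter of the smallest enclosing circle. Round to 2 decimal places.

A smallest enclosing disk is always determined by at most three of the input points on its boundary.
The minimum enclosing circle is determined by three boundary points: (-2, -6), (-6, 2), (4, 3).
Their circumcentre is (-5/7, -5/14) with r² = 6565/196.
The farthest remaining point (2, -5) is at distance² 5669/196 ≤ 6565/196.
Diameter = 2r = 2√(6565/196) ≈ 11.57.

11.57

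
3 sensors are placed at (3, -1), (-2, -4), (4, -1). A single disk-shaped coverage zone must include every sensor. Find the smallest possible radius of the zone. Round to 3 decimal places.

3.354

Call the three points A, B, C in the order given.
Side lengths²: AB² = 34, AC² = 1, BC² = 45.
Since BC² = 45 ≥ 34 + 1 = 35, the angle opposite BC is not acute, so the smallest enclosing circle has BC as diameter.
Centre = midpoint of BC = (1, -2.5), r² = 45/4 = 11.25.
r = √(11.25) ≈ 3.354.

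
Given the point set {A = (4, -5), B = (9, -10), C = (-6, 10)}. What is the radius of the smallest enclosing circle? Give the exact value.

12.5

Side lengths²: AB² = 50, AC² = 325, BC² = 625.
Since BC² = 625 ≥ 325 + 50 = 375, the angle opposite BC is not acute, so the smallest enclosing circle has BC as diameter.
Centre = midpoint of BC = (1.5, 0), r² = 625/4 = 156.25.
r = √(156.25) = 12.5.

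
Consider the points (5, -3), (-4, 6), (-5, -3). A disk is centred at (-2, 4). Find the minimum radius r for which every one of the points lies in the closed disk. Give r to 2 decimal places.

9.90

The required radius is the distance from (-2, 4) to the farthest point.
Squared distances: 98, 8, 58.
Maximum is 98, attained at (5, -3).
r = √98 ≈ 9.90.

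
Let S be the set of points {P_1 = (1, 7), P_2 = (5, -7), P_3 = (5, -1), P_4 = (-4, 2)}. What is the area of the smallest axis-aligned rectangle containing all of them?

x ranges over [-4, 5], width 9.
y ranges over [-7, 7], height 14.
Area = 9 × 14 = 126.

126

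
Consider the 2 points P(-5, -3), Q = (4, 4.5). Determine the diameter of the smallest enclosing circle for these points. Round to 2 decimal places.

The smallest circle enclosing two points has them as diameter endpoints.
Centre = midpoint = (-0.5, 0.75); r² = |PQ|²/4 = 137.25/4 = 34.3125.
Diameter = 2r = 2√(34.3125) ≈ 11.72.

11.72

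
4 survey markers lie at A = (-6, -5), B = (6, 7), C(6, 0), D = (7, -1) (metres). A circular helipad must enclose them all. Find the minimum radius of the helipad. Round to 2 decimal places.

A smallest enclosing disk is always determined by at most three of the input points on its boundary.
The farthest pair is A–B with squared distance 288. The circle on this segment as diameter has centre (0, 1) and r² = 288/4 = 72.
Check C: distance² to centre = 37 ≤ 72, so it lies inside.
All remaining points lie in this disk, and no smaller disk contains both endpoints, so this is the minimum enclosing circle.
r = √72 ≈ 8.49.

8.49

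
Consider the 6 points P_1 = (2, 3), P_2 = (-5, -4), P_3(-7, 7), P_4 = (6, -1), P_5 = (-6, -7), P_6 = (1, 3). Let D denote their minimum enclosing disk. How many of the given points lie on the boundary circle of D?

By Welzl's lemma the MEC is supported by two points (diametrically opposite) or three points (on a circumcircle).
The minimum enclosing circle is determined by three boundary points: P_3, P_4, P_5.
Their circumcentre is (-125/58, 9/29) with r² = 229505/3364.
The farthest remaining point P_2 is at distance² 89725/3364 ≤ 229505/3364.
The points at distance exactly r from the centre are P_3, P_4, P_5 — 3 points.

3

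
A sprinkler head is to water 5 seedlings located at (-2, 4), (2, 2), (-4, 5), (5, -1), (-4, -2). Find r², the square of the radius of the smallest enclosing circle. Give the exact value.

533/18

The minimum enclosing circle is determined by three boundary points: (-4, 5), (5, -1), (-4, -2).
Their circumcentre is (1/6, 1.5) with r² = 533/18.
The farthest remaining point (-2, 4) is at distance² 197/18 ≤ 533/18.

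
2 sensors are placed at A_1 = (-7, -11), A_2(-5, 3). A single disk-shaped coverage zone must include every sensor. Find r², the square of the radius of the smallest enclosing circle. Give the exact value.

The smallest circle enclosing two points has them as diameter endpoints.
Centre = midpoint = (-6, -4); r² = |A_1A_2|²/4 = 200/4 = 50.

50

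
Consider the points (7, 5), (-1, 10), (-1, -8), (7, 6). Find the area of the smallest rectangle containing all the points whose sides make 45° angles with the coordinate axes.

198

In coordinates u = x + y, v = x − y the rectangle is axis-aligned; the map (x,y)→(u,v) scales areas by 2.
u-values: 12, 9, -9, 13; range = 13 − (-9) = 22.
v-values: 2, -11, 7, 1; range = 7 − (-11) = 18.
Area = (22 × 18) / 2 = 198.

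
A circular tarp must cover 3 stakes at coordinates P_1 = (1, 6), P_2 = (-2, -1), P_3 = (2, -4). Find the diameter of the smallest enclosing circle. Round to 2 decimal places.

10.05

Side lengths²: P_1P_2² = 58, P_1P_3² = 101, P_2P_3² = 25.
Since P_1P_3² = 101 ≥ 58 + 25 = 83, the angle opposite P_1P_3 is not acute, so the smallest enclosing circle has P_1P_3 as diameter.
Centre = midpoint of P_1P_3 = (1.5, 1), r² = 101/4 = 25.25.
Diameter = 2r = 2√(25.25) ≈ 10.05.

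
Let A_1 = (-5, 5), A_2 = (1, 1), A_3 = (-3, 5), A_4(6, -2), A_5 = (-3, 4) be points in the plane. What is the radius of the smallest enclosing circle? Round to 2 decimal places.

6.52

The minimum enclosing circle of a finite set is fixed by two of the points (as a diameter) or three (as a circumcircle).
The farthest pair is A_1–A_4 with squared distance 170. The circle on this segment as diameter has centre (0.5, 1.5) and r² = 170/4 = 42.5.
Check A_2: distance² to centre = 0.5 ≤ 42.5, so it lies inside.
All remaining points lie in this disk, and no smaller disk contains both endpoints, so this is the minimum enclosing circle.
r = √(42.5) ≈ 6.52.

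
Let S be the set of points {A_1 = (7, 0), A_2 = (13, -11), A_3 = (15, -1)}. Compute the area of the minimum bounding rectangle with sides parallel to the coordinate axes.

88

x ranges over [7, 15], width 8.
y ranges over [-11, 0], height 11.
Area = 8 × 11 = 88.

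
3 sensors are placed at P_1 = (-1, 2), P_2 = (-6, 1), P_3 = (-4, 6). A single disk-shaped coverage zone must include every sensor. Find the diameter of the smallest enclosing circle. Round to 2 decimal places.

5.97

Side lengths²: P_1P_2² = 26, P_1P_3² = 25, P_2P_3² = 29.
Since P_2P_3² = 29 < 26 + 25 = 51, the triangle is acute, so the smallest enclosing circle is the circumcircle.
Circumcentre = (-175/46, 139/46), r² = 9425/1058.
Diameter = 2r = 2√(9425/1058) ≈ 5.97.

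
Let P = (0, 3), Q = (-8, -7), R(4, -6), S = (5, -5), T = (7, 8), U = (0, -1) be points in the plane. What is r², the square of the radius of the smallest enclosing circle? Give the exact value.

112.5

The farthest pair is Q–T with squared distance 450. The circle on this segment as diameter has centre (-0.5, 0.5) and r² = 450/4 = 112.5.
Check P: distance² to centre = 6.5 ≤ 112.5, so it lies inside.
All remaining points lie in this disk, and no smaller disk contains both endpoints, so this is the minimum enclosing circle.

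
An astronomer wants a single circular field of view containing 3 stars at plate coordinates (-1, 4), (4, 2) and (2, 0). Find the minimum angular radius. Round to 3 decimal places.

Call the three points A, B, C in the order given.
Side lengths²: AB² = 29, AC² = 25, BC² = 8.
Since AB² = 29 < 25 + 8 = 33, the triangle is acute, so the smallest enclosing circle is the circumcircle.
Circumcentre = (19/14, 37/14), r² = 725/98.
r = √(725/98) ≈ 2.720.

2.720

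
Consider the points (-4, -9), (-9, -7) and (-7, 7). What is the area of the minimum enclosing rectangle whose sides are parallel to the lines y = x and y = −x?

In coordinates u = x + y, v = x − y the rectangle is axis-aligned; the map (x,y)→(u,v) scales areas by 2.
u-values: -13, -16, 0; range = 0 − (-16) = 16.
v-values: 5, -2, -14; range = 5 − (-14) = 19.
Area = (16 × 19) / 2 = 152.

152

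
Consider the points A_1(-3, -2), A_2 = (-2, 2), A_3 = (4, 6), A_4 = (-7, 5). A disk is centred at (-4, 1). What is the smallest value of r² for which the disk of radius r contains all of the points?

The required radius is the distance from (-4, 1) to the farthest point.
Squared distances: 10, 5, 89, 25.
Maximum is 89, attained at A_3.

89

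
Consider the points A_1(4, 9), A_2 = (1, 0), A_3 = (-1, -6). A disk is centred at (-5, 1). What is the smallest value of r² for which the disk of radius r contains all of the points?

The required radius is the distance from (-5, 1) to the farthest point.
Squared distances: 145, 37, 65.
Maximum is 145, attained at A_1.

145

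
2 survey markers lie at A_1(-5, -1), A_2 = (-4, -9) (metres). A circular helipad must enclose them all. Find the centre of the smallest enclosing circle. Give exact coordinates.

(-4.5, -5)

The smallest circle enclosing two points has them as diameter endpoints.
Centre = midpoint = (-4.5, -5); r² = |A_1A_2|²/4 = 65/4 = 16.25.
Centre = (-4.5, -5).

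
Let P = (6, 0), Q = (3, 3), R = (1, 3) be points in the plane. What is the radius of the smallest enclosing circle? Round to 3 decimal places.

Side lengths²: PQ² = 18, PR² = 34, QR² = 4.
Since PR² = 34 ≥ 18 + 4 = 22, the angle opposite PR is not acute, so the smallest enclosing circle has PR as diameter.
Centre = midpoint of PR = (3.5, 1.5), r² = 34/4 = 8.5.
r = √(8.5) ≈ 2.915.

2.915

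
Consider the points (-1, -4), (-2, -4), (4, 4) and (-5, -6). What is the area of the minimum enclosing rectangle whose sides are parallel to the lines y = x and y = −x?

28.5

In coordinates u = x + y, v = x − y the rectangle is axis-aligned; the map (x,y)→(u,v) scales areas by 2.
u-values: -5, -6, 8, -11; range = 8 − (-11) = 19.
v-values: 3, 2, 0, 1; range = 3 − 0 = 3.
Area = (19 × 3) / 2 = 28.5.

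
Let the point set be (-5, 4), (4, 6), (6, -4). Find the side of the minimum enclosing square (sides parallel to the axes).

11

The bounding box has width 11 and height 10.
An axis-aligned square enclosing the set must have side ≥ max(width, height).
So the minimum side is max(11, 10) = 11.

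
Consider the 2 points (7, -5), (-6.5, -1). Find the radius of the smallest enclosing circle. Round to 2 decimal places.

The smallest circle enclosing two points has them as diameter endpoints.
Centre = midpoint = (0.25, -3); r² = |(7, -5)−(-6.5, -1)|²/4 = 198.25/4 = 49.5625.
r = √(49.5625) ≈ 7.04.

7.04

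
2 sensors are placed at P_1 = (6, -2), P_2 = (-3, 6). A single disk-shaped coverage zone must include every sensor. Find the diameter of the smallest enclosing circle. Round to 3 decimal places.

The smallest circle enclosing two points has them as diameter endpoints.
Centre = midpoint = (1.5, 2); r² = |P_1P_2|²/4 = 145/4 = 36.25.
Diameter = 2r = 2√(36.25) ≈ 12.042.

12.042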